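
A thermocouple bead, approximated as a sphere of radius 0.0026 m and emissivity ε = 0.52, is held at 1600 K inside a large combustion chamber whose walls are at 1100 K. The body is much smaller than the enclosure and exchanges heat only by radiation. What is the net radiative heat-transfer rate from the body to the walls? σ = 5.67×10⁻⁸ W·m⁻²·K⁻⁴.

P_net ≈ 12.7 W

For a small grey body in a large enclosure: P_net = εσA(T_body⁴ − T_wall⁴).
A = 4πr² = 8.495×10⁻⁵ m²; T_body⁴ − T_wall⁴ = 6.554×10¹² − 1.464×10¹² = 5.090×10¹² K⁴.
|P_net| = 0.52·5.67×10⁻⁸·8.495×10⁻⁵·5.090×10¹².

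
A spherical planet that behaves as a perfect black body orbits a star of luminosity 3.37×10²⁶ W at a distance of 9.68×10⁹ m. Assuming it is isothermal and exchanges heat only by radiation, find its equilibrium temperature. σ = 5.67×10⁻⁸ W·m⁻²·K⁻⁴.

First find the stellar flux at distance d: S = L/(4πd²) = 3.37×10²⁶/(4π·(9.68×10⁹)²) = 2.862×10⁵ W/m².
For an isothermal sphere, absorbed (1−a)S·πr² = emitted σ·4πr²·T⁴, so T⁴ = (1−a)S/(4σ).
T⁴ = 1.00·2.862×10⁵/(4·5.67×10⁻⁸) = 1.262×10¹² K⁴.

T ≈ 1060 K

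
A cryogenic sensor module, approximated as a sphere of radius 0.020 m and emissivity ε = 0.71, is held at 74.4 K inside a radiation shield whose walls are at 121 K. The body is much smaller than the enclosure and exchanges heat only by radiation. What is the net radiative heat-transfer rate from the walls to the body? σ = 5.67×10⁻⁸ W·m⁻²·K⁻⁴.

For a small grey body in a large enclosure: P_net = εσA(T_body⁴ − T_wall⁴).
A = 4πr² = 0.005027 m²; T_body⁴ − T_wall⁴ = 3.064×10⁷ − 2.144×10⁸ = -1.837×10⁸ K⁴.
|P_net| = 0.71·5.67×10⁻⁸·0.005027·1.837×10⁸.

P_net ≈ 0.0372 W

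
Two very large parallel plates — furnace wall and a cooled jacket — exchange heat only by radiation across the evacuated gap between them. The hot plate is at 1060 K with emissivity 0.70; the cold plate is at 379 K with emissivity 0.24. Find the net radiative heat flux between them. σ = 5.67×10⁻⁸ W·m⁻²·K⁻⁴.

q ≈ 15300 W/m²

For two infinite grey parallel plates, q = σ(T₁⁴ − T₂⁴)/(1/ε₁ + 1/ε₂ − 1).
T₁⁴ − T₂⁴ = 1.262×10¹² − 2.063×10¹⁰ = 1.242×10¹² K⁴.
1/ε₁ + 1/ε₂ − 1 = 1.429 + 4.167 − 1 = 4.595.
q = 5.67×10⁻⁸ × 1.242×10¹² / 4.595.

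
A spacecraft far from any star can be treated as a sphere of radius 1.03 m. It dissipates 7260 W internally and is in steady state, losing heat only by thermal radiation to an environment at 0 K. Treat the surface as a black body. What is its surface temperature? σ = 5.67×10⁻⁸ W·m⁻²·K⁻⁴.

Steady state: internal power = radiated power, P = εσA T⁴.
Radiating area A = 4πr² = 13.33 m².
T⁴ = P/(εσA) = 7260/(1.0·5.67×10⁻⁸·13.33) = 9.604×10⁹ K⁴.
T = (9.604×10⁹)^(1/4).

T ≈ 313 K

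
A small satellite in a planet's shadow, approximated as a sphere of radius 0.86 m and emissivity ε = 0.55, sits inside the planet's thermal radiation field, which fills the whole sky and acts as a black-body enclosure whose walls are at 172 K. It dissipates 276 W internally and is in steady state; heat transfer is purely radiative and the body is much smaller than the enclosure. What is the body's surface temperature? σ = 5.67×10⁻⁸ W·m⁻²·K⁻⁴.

T ≈ 207 K

For a small grey body in a large enclosure, net radiated power = εσA(T⁴ − T_w⁴).
Steady state: P = εσA(T⁴ − T_w⁴) with A = 4πr² = 9.294 m².
T⁴ = P/(εσA) + T_w⁴ = 276/(0.55·5.67×10⁻⁸·9.294) + (172)⁴
    = 9.523×10⁸ + 8.752×10⁸ = 1.827×10⁹ K⁴.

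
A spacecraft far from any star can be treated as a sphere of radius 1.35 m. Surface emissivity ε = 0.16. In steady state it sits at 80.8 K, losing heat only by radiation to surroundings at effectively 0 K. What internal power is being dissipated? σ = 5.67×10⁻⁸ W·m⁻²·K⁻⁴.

Steady state: P = εσA T⁴.
A = 4πr² = 22.90 m²; T⁴ = (80.8)⁴ = 4.262×10⁷ K⁴.
P = 0.16 × 5.67×10⁻⁸ × 22.90 × 4.262×10⁷.

P ≈ 8.86 W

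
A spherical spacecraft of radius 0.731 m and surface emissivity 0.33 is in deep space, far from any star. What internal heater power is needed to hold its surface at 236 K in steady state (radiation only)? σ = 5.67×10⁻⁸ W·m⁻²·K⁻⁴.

P = εσ·4πr²·T⁴.
4πr² = 6.715 m²; T⁴ = 3.102×10⁹ K⁴.
P = 0.33·5.67×10⁻⁸·6.715·3.102×10⁹.

P ≈ 390 W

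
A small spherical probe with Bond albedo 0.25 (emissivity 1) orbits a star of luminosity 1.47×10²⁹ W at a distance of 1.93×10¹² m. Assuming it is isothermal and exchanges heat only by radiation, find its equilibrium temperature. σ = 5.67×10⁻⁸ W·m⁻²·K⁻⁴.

T ≈ 319 K

First find the stellar flux at distance d: S = L/(4πd²) = 1.47×10²⁹/(4π·(1.93×10¹²)²) = 3140 W/m².
For an isothermal sphere, absorbed (1−a)S·πr² = emitted σ·4πr²·T⁴, so T⁴ = (1−a)S/(4σ).
T⁴ = 0.750·3140/(4·5.67×10⁻⁸) = 1.039×10¹⁰ K⁴.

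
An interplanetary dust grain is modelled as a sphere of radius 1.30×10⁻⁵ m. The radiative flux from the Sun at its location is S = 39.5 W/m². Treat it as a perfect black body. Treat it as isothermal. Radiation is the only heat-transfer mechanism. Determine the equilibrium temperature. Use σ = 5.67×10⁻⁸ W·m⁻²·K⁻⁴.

At equilibrium, absorbed power = emitted power.
Absorbing cross-section = πr² = 5.309×10⁻¹⁰ m²; emitting surface = 4πr² = 2.124×10⁻⁹ m² (ratio 4).
S·A_cross = εσ·A_surf·T⁴  ⇒  T⁴ = S/(4σ).
T⁴ = 1.00·39.5/(4·5.67×10⁻⁸) = 1.742×10⁸ K⁴.
T = (1.742×10⁸)^(1/4).

T ≈ 115 K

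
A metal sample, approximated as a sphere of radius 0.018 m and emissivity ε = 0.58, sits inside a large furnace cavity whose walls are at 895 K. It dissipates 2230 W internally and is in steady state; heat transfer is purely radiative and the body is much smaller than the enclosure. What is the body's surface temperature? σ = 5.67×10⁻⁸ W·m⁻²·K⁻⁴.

For a small grey body in a large enclosure, net radiated power = εσA(T⁴ − T_w⁴).
Steady state: P = εσA(T⁴ − T_w⁴) with A = 4πr² = 0.004072 m².
T⁴ = P/(εσA) + T_w⁴ = 2230/(0.58·5.67×10⁻⁸·0.004072) + (895)⁴
    = 1.665×10¹³ + 6.416×10¹¹ = 1.730×10¹³ K⁴.

T ≈ 2040 K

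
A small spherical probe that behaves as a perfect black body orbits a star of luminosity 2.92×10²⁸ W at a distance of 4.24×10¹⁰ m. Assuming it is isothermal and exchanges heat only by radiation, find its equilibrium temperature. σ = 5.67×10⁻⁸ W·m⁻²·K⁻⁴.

First find the stellar flux at distance d: S = L/(4πd²) = 2.92×10²⁸/(4π·(4.24×10¹⁰)²) = 1.293×10⁶ W/m².
For an isothermal sphere, absorbed (1−a)S·πr² = emitted σ·4πr²·T⁴, so T⁴ = (1−a)S/(4σ).
T⁴ = 1.00·1.293×10⁶/(4·5.67×10⁻⁸) = 5.699×10¹² K⁴.

T ≈ 1550 K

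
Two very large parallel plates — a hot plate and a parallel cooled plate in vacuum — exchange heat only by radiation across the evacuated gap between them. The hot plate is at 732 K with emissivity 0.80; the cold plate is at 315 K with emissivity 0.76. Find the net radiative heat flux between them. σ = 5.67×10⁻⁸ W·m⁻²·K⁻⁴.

q ≈ 10000 W/m²

For two infinite grey parallel plates, q = σ(T₁⁴ − T₂⁴)/(1/ε₁ + 1/ε₂ − 1).
T₁⁴ − T₂⁴ = 2.871×10¹¹ − 9.846×10⁹ = 2.773×10¹¹ K⁴.
1/ε₁ + 1/ε₂ − 1 = 1.250 + 1.316 − 1 = 1.566.
q = 5.67×10⁻⁸ × 2.773×10¹¹ / 1.566.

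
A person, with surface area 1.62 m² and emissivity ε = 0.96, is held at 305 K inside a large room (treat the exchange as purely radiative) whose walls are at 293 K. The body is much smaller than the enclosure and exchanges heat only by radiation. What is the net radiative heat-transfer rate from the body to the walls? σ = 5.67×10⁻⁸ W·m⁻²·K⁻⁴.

For a small grey body in a large enclosure: P_net = εσA(T_body⁴ − T_wall⁴).
A = 1.62 m²; T_body⁴ − T_wall⁴ = 8.654×10⁹ − 7.370×10⁹ = 1.284×10⁹ K⁴.
|P_net| = 0.96·5.67×10⁻⁸·1.620·1.284×10⁹.

P_net ≈ 113 W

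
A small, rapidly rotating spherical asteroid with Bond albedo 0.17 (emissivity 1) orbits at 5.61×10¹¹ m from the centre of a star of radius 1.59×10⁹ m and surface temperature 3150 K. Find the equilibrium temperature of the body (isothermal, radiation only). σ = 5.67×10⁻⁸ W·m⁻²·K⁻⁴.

T ≈ 113 K

The star's surface emits σT_*⁴; at distance d the flux is S = σT_*⁴(R_*/d)².
S = 5.67×10⁻⁸·(3150)⁴·(1.59×10⁹/5.61×10¹¹)² = 44.84 W/m².
For an isothermal sphere T⁴ = (1−a)S/(4σ) = 1.641×10⁸ K⁴.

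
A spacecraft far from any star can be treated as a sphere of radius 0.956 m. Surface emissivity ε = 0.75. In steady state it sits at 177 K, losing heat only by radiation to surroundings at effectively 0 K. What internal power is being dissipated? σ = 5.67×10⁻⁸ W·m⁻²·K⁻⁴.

Steady state: P = εσA T⁴.
A = 4πr² = 11.48 m²; T⁴ = (177)⁴ = 9.815×10⁸ K⁴.
P = 0.75 × 5.67×10⁻⁸ × 11.48 × 9.815×10⁸.

P ≈ 479 W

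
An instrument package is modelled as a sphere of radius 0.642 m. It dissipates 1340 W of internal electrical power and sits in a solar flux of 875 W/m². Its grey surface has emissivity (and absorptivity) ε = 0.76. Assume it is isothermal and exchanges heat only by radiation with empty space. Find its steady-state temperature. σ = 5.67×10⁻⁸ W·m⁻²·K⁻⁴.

T ≈ 315 K

At steady state, absorbed solar power + internal power = radiated power.
Absorbed: α·S·A_cross = 0.76·875·1.295 = 861.1 W (cross-section πr²).
Total input = 861.1 + 1340 = 2201 W.
Radiated: εσ·A_surf·T⁴ with A_surf = 4πr² = 5.179 m².
T⁴ = 2201/(0.76·5.67×10⁻⁸·5.179) = 9.862×10⁹ K⁴.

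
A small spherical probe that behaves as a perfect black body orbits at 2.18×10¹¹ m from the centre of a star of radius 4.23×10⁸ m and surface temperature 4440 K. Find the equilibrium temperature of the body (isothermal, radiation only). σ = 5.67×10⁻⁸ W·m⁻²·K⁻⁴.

T ≈ 138 K

The star's surface emits σT_*⁴; at distance d the flux is S = σT_*⁴(R_*/d)².
S = 5.67×10⁻⁸·(4440)⁴·(4.23×10⁸/2.18×10¹¹)² = 82.96 W/m².
For an isothermal sphere T⁴ = (1−a)S/(4σ) = 3.658×10⁸ K⁴.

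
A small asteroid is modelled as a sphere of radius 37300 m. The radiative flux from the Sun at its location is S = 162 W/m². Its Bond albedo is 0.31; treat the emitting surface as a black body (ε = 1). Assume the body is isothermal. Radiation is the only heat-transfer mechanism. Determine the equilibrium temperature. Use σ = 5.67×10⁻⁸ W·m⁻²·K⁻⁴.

T ≈ 149 K

At equilibrium, absorbed power = emitted power.
Absorbing cross-section = πr² = 4.371×10⁹ m²; emitting surface = 4πr² = 1.748×10¹⁰ m² (ratio 4).
(1−a)S·A_cross = εσ·A_surf·T⁴  ⇒  T⁴ = (1−a)S/(4σ).
T⁴ = 0.690·162/(4·5.67×10⁻⁸) = 4.929×10⁸ K⁴.
T = (4.929×10⁸)^(1/4).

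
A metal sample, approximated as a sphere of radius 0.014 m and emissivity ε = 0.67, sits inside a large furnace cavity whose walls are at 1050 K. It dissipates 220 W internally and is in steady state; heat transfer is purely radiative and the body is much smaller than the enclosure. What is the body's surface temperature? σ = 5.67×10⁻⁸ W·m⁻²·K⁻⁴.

T ≈ 1370 K

For a small grey body in a large enclosure, net radiated power = εσA(T⁴ − T_w⁴).
Steady state: P = εσA(T⁴ − T_w⁴) with A = 4πr² = 0.002463 m².
T⁴ = P/(εσA) + T_w⁴ = 220/(0.67·5.67×10⁻⁸·0.002463) + (1050)⁴
    = 2.351×10¹² + 1.216×10¹² = 3.567×10¹² K⁴.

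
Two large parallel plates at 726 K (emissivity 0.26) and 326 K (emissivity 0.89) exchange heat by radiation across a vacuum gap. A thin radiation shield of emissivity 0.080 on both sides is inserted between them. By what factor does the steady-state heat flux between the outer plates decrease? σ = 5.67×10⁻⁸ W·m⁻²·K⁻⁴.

factor ≈ 7.05

Without shield: q₀ = σΔ(T⁴)/(1/ε₁+1/ε₂−1) with denominator 3.970.
With shield the two gaps are in series; the resistances add: (1/ε₁+1/ε_s−1)+(1/ε_s+1/ε₂−1) = 15.35+12.62 = 27.97.
Heat-flux ratio q₀/q = 27.97/3.970.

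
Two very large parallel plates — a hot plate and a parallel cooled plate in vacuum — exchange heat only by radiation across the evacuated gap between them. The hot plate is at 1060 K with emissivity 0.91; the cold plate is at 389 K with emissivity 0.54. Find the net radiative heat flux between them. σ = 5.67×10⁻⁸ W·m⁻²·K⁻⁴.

For two infinite grey parallel plates, q = σ(T₁⁴ − T₂⁴)/(1/ε₁ + 1/ε₂ − 1).
T₁⁴ − T₂⁴ = 1.262×10¹² − 2.290×10¹⁰ = 1.240×10¹² K⁴.
1/ε₁ + 1/ε₂ − 1 = 1.099 + 1.852 − 1 = 1.951.
q = 5.67×10⁻⁸ × 1.240×10¹² / 1.951.

q ≈ 36000 W/m²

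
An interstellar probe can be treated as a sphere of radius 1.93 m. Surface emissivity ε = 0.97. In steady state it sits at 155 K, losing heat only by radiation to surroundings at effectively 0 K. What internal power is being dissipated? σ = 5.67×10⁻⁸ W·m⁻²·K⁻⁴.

Steady state: P = εσA T⁴.
A = 4πr² = 46.81 m²; T⁴ = (155)⁴ = 5.772×10⁸ K⁴.
P = 0.97 × 5.67×10⁻⁸ × 46.81 × 5.772×10⁸.

P ≈ 1490 W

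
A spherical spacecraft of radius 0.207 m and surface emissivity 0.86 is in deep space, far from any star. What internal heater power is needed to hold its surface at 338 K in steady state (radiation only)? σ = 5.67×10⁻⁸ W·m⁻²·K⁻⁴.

P ≈ 343 W

P = εσ·4πr²·T⁴.
4πr² = 0.5385 m²; T⁴ = 1.305×10¹⁰ K⁴.
P = 0.86·5.67×10⁻⁸·0.5385·1.305×10¹⁰.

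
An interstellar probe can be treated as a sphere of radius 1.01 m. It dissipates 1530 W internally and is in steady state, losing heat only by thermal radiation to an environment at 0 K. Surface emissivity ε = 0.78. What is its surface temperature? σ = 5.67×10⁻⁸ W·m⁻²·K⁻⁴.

Steady state: internal power = radiated power, P = εσA T⁴.
Radiating area A = 4πr² = 12.82 m².
T⁴ = P/(εσA) = 1530/(0.78·5.67×10⁻⁸·12.82) = 2.699×10⁹ K⁴.
T = (2.699×10⁹)^(1/4).

T ≈ 228 K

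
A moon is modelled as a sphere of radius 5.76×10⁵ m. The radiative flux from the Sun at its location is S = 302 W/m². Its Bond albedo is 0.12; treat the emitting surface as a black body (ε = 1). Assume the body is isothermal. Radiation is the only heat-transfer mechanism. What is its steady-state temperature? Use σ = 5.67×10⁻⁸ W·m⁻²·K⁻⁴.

At equilibrium, absorbed power = emitted power.
Absorbing cross-section = πr² = 1.042×10¹² m²; emitting surface = 4πr² = 4.169×10¹² m² (ratio 4).
(1−a)S·A_cross = εσ·A_surf·T⁴  ⇒  T⁴ = (1−a)S/(4σ).
T⁴ = 0.880·302/(4·5.67×10⁻⁸) = 1.172×10⁹ K⁴.
T = (1.172×10⁹)^(1/4).

T ≈ 185 K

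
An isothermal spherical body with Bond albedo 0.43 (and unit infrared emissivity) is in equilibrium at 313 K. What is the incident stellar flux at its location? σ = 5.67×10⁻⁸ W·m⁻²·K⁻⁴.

(1−a)S·πr² = σ·4πr²·T⁴ ⇒ S = 4σT⁴/(1−a).
S = 4·5.67×10⁻⁸·9.598×10⁹/0.570.

S ≈ 3820 W/m²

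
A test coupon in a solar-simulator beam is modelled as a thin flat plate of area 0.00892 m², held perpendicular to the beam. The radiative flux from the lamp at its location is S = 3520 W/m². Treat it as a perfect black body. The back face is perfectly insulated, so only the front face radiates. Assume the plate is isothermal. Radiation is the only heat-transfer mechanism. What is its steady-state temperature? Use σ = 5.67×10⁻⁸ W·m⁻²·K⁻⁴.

At equilibrium, absorbed power = emitted power.
Absorbing cross-section = A = 0.008920 m²; emitting surface = A = 0.008920 m² (ratio 1).
S·A_cross = εσ·A_surf·T⁴  ⇒  T⁴ = S/(1σ).
T⁴ = 1.00·3520/(1·5.67×10⁻⁸) = 6.208×10¹⁰ K⁴.
T = (6.208×10¹⁰)^(1/4).

T ≈ 499 K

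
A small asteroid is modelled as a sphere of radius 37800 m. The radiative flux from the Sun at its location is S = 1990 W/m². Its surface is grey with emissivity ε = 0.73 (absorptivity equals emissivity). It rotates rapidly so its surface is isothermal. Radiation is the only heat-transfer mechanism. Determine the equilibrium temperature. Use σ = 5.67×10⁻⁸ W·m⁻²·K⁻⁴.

T ≈ 306 K

At equilibrium, absorbed power = emitted power.
Absorbing cross-section = πr² = 4.489×10⁹ m²; emitting surface = 4πr² = 1.796×10¹⁰ m² (ratio 4).
εS·A_cross = εσ·A_surf·T⁴  ⇒  T⁴ = S/(4σ)   (ε cancels).
T⁴ = 1990/(4·5.67×10⁻⁸) = 8.774×10⁹ K⁴.
T = (8.774×10⁹)^(1/4).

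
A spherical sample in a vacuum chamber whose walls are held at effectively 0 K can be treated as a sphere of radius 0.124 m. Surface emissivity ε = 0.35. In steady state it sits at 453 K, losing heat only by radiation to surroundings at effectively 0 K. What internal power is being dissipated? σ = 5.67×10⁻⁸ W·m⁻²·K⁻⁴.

P ≈ 161 W

Steady state: P = εσA T⁴.
A = 4πr² = 0.1932 m²; T⁴ = (453)⁴ = 4.211×10¹⁰ K⁴.
P = 0.35 × 5.67×10⁻⁸ × 0.1932 × 4.211×10¹⁰.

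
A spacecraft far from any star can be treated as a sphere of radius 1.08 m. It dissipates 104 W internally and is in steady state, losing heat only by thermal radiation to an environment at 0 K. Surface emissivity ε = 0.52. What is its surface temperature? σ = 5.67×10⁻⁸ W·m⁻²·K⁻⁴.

Steady state: internal power = radiated power, P = εσA T⁴.
Radiating area A = 4πr² = 14.66 m².
T⁴ = P/(εσA) = 104/(0.52·5.67×10⁻⁸·14.66) = 2.407×10⁸ K⁴.
T = (2.407×10⁸)^(1/4).

T ≈ 125 K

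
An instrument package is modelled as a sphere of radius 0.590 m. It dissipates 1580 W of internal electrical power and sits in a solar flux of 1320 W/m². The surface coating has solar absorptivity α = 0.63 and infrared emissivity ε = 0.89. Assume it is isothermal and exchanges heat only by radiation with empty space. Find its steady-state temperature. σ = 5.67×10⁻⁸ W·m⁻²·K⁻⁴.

At steady state, absorbed solar power + internal power = radiated power.
Absorbed: α·S·A_cross = 0.63·1320·1.094 = 909.4 W (cross-section πr²).
Total input = 909.4 + 1580 = 2489 W.
Radiated: εσ·A_surf·T⁴ with A_surf = 4πr² = 4.374 m².
T⁴ = 2489/(0.89·5.67×10⁻⁸·4.374) = 1.128×10¹⁰ K⁴.

T ≈ 326 K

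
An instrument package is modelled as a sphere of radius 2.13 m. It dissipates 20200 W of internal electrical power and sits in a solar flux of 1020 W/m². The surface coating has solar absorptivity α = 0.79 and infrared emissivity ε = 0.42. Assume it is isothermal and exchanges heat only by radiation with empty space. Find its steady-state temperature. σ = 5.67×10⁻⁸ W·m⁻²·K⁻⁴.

At steady state, absorbed solar power + internal power = radiated power.
Absorbed: α·S·A_cross = 0.79·1020·14.25 = 11490 W (cross-section πr²).
Total input = 11490 + 20200 = 31690 W.
Radiated: εσ·A_surf·T⁴ with A_surf = 4πr² = 57.01 m².
T⁴ = 31690/(0.42·5.67×10⁻⁸·57.01) = 2.334×10¹⁰ K⁴.

T ≈ 391 K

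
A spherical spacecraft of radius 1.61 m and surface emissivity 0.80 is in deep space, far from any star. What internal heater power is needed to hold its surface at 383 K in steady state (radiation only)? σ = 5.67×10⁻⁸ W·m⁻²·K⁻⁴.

P = εσ·4πr²·T⁴.
4πr² = 32.57 m²; T⁴ = 2.152×10¹⁰ K⁴.
P = 0.80·5.67×10⁻⁸·32.57·2.152×10¹⁰.

P ≈ 31800 W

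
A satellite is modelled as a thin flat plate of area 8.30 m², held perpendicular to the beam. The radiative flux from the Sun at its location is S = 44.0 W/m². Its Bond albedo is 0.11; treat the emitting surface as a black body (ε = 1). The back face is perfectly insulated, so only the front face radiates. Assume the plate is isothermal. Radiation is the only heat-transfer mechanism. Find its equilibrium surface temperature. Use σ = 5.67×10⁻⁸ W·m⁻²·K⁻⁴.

At equilibrium, absorbed power = emitted power.
Absorbing cross-section = A = 8.300 m²; emitting surface = A = 8.300 m² (ratio 1).
(1−a)S·A_cross = εσ·A_surf·T⁴  ⇒  T⁴ = (1−a)S/(1σ).
T⁴ = 0.890·44.0/(1·5.67×10⁻⁸) = 6.907×10⁸ K⁴.
T = (6.907×10⁸)^(1/4).

T ≈ 162 K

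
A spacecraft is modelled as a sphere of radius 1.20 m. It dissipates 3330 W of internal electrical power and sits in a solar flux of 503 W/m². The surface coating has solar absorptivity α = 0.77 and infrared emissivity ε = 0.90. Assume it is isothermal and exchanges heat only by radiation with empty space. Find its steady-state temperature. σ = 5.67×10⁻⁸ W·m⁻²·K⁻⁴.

T ≈ 272 K

At steady state, absorbed solar power + internal power = radiated power.
Absorbed: α·S·A_cross = 0.77·503·4.524 = 1752 W (cross-section πr²).
Total input = 1752 + 3330 = 5082 W.
Radiated: εσ·A_surf·T⁴ with A_surf = 4πr² = 18.10 m².
T⁴ = 5082/(0.90·5.67×10⁻⁸·18.10) = 5.504×10⁹ K⁴.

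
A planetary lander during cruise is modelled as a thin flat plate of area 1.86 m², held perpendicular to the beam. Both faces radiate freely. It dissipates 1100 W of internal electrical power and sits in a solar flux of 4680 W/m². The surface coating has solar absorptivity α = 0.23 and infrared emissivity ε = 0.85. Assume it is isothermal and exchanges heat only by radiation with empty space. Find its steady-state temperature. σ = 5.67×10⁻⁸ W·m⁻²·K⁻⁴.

T ≈ 363 K

At steady state, absorbed solar power + internal power = radiated power.
Absorbed: α·S·A_cross = 0.23·4680·1.860 = 2002 W (cross-section A).
Total input = 2002 + 1100 = 3102 W.
Radiated: εσ·A_surf·T⁴ with A_surf = 2A = 3.720 m².
T⁴ = 3102/(0.85·5.67×10⁻⁸·3.720) = 1.730×10¹⁰ K⁴.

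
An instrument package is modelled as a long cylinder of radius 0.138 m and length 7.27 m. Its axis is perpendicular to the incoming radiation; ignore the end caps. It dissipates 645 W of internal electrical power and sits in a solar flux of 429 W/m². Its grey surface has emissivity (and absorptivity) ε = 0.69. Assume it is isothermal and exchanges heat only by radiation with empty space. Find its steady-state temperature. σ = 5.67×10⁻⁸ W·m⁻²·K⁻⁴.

At steady state, absorbed solar power + internal power = radiated power.
Absorbed: α·S·A_cross = 0.69·429·2.007 = 593.9 W (cross-section 2rL).
Total input = 593.9 + 645 = 1239 W.
Radiated: εσ·A_surf·T⁴ with A_surf = 2πrL = 6.304 m².
T⁴ = 1239/(0.69·5.67×10⁻⁸·6.304) = 5.024×10⁹ K⁴.

T ≈ 266 K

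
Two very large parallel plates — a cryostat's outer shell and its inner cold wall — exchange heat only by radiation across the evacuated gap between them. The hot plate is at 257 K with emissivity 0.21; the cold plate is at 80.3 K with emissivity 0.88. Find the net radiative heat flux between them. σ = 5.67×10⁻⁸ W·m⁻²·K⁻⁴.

q ≈ 50.0 W/m²

For two infinite grey parallel plates, q = σ(T₁⁴ − T₂⁴)/(1/ε₁ + 1/ε₂ − 1).
T₁⁴ − T₂⁴ = 4.362×10⁹ − 4.158×10⁷ = 4.321×10⁹ K⁴.
1/ε₁ + 1/ε₂ − 1 = 4.762 + 1.136 − 1 = 4.898.
q = 5.67×10⁻⁸ × 4.321×10⁹ / 4.898.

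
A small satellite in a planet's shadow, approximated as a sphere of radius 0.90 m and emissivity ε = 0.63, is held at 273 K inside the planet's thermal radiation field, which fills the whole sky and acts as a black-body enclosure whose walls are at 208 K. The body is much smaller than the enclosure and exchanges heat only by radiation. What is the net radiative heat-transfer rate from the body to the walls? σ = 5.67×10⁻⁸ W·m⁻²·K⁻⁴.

For a small grey body in a large enclosure: P_net = εσA(T_body⁴ − T_wall⁴).
A = 4πr² = 10.18 m²; T_body⁴ − T_wall⁴ = 5.555×10⁹ − 1.872×10⁹ = 3.683×10⁹ K⁴.
|P_net| = 0.63·5.67×10⁻⁸·10.18·3.683×10⁹.

P_net ≈ 1340 W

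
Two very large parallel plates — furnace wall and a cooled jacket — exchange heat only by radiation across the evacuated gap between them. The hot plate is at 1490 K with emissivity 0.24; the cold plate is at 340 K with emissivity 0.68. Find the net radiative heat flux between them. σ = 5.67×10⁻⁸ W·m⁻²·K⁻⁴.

q ≈ 60100 W/m²

For two infinite grey parallel plates, q = σ(T₁⁴ − T₂⁴)/(1/ε₁ + 1/ε₂ − 1).
T₁⁴ − T₂⁴ = 4.929×10¹² − 1.336×10¹⁰ = 4.915×10¹² K⁴.
1/ε₁ + 1/ε₂ − 1 = 4.167 + 1.471 − 1 = 4.637.
q = 5.67×10⁻⁸ × 4.915×10¹² / 4.637.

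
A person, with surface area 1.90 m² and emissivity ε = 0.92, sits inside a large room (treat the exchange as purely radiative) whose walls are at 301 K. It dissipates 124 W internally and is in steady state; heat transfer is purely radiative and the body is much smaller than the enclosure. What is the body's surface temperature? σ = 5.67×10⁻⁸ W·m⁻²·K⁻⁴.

For a small grey body in a large enclosure, net radiated power = εσA(T⁴ − T_w⁴).
Steady state: P = εσA(T⁴ − T_w⁴) with A = 1.90 m².
T⁴ = P/(εσA) + T_w⁴ = 124/(0.92·5.67×10⁻⁸·1.900) + (301)⁴
    = 1.251×10⁹ + 8.209×10⁹ = 9.460×10⁹ K⁴.

T ≈ 312 K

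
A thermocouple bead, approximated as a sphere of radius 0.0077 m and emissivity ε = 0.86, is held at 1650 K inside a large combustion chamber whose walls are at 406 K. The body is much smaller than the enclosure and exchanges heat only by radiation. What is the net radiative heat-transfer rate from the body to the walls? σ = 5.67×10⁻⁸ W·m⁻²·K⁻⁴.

For a small grey body in a large enclosure: P_net = εσA(T_body⁴ − T_wall⁴).
A = 4πr² = 7.451×10⁻⁴ m²; T_body⁴ − T_wall⁴ = 7.412×10¹² − 2.717×10¹⁰ = 7.385×10¹² K⁴.
|P_net| = 0.86·5.67×10⁻⁸·7.451×10⁻⁴·7.385×10¹².

P_net ≈ 268 W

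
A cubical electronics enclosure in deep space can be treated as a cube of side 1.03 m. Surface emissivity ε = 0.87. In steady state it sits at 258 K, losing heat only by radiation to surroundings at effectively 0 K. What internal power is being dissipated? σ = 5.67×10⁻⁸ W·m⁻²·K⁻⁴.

Steady state: P = εσA T⁴.
A = 6L² = 6.365 m²; T⁴ = (258)⁴ = 4.431×10⁹ K⁴.
P = 0.87 × 5.67×10⁻⁸ × 6.365 × 4.431×10⁹.

P ≈ 1390 W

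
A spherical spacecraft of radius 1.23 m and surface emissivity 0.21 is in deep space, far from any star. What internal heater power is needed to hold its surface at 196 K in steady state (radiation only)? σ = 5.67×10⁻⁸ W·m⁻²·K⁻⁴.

P ≈ 334 W

P = εσ·4πr²·T⁴.
4πr² = 19.01 m²; T⁴ = 1.476×10⁹ K⁴.
P = 0.21·5.67×10⁻⁸·19.01·1.476×10⁹.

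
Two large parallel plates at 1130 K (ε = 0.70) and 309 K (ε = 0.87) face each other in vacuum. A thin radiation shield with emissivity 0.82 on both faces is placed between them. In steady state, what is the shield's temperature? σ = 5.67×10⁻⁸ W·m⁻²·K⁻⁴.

T_s ≈ 929 K

In steady state the net flux on the hot side equals that on the cold side.
σ(T₁⁴−T_s⁴)/D₁ = σ(T_s⁴−T₂⁴)/D₂, with D₁ = 1/ε₁+1/ε_s−1 = 1.648, D₂ = 1/ε_s+1/ε₂−1 = 1.369.
Solve for T_s⁴: T_s⁴ = (D₂·T₁⁴ + D₁·T₂⁴)/(D₁+D₂) = 7.448×10¹¹ K⁴.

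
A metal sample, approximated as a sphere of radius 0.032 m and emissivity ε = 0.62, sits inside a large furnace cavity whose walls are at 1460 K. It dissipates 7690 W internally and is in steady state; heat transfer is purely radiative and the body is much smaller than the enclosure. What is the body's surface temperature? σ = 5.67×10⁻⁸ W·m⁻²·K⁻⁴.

T ≈ 2150 K

For a small grey body in a large enclosure, net radiated power = εσA(T⁴ − T_w⁴).
Steady state: P = εσA(T⁴ − T_w⁴) with A = 4πr² = 0.01287 m².
T⁴ = P/(εσA) + T_w⁴ = 7690/(0.62·5.67×10⁻⁸·0.01287) + (1460)⁴
    = 1.700×10¹³ + 4.544×10¹² = 2.154×10¹³ K⁴.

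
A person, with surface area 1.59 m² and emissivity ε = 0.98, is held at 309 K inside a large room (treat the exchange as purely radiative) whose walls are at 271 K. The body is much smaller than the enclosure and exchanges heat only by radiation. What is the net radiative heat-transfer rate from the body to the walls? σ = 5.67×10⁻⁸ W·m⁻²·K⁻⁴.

P_net ≈ 329 W

For a small grey body in a large enclosure: P_net = εσA(T_body⁴ − T_wall⁴).
A = 1.59 m²; T_body⁴ − T_wall⁴ = 9.117×10⁹ − 5.394×10⁹ = 3.723×10⁹ K⁴.
|P_net| = 0.98·5.67×10⁻⁸·1.590·3.723×10⁹.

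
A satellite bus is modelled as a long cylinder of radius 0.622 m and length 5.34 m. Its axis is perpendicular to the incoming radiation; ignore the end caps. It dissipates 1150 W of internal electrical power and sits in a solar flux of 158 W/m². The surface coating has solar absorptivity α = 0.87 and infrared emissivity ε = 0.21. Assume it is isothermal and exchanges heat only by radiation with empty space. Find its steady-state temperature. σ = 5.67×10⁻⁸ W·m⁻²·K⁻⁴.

T ≈ 302 K

At steady state, absorbed solar power + internal power = radiated power.
Absorbed: α·S·A_cross = 0.87·158·6.643 = 913.1 W (cross-section 2rL).
Total input = 913.1 + 1150 = 2063 W.
Radiated: εσ·A_surf·T⁴ with A_surf = 2πrL = 20.87 m².
T⁴ = 2063/(0.21·5.67×10⁻⁸·20.87) = 8.303×10⁹ K⁴.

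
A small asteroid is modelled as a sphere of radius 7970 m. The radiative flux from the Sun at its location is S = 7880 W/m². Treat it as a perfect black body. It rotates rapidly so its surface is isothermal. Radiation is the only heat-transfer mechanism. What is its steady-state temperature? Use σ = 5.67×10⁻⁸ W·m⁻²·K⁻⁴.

T ≈ 432 K

At equilibrium, absorbed power = emitted power.
Absorbing cross-section = πr² = 1.996×10⁸ m²; emitting surface = 4πr² = 7.982×10⁸ m² (ratio 4).
S·A_cross = εσ·A_surf·T⁴  ⇒  T⁴ = S/(4σ).
T⁴ = 1.00·7880/(4·5.67×10⁻⁸) = 3.474×10¹⁰ K⁴.
T = (3.474×10¹⁰)^(1/4).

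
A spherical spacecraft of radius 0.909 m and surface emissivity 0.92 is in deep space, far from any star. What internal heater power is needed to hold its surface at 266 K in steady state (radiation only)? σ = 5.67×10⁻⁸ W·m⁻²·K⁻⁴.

P ≈ 2710 W

P = εσ·4πr²·T⁴.
4πr² = 10.38 m²; T⁴ = 5.006×10⁹ K⁴.
P = 0.92·5.67×10⁻⁸·10.38·5.006×10⁹.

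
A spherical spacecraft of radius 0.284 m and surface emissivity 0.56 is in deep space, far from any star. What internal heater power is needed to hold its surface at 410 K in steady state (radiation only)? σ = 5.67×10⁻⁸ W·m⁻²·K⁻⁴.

P ≈ 909 W

P = εσ·4πr²·T⁴.
4πr² = 1.014 m²; T⁴ = 2.826×10¹⁰ K⁴.
P = 0.56·5.67×10⁻⁸·1.014·2.826×10¹⁰.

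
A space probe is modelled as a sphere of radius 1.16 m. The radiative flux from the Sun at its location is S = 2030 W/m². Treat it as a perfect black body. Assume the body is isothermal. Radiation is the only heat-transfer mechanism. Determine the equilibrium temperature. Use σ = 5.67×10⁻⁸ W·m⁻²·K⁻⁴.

T ≈ 308 K

At equilibrium, absorbed power = emitted power.
Absorbing cross-section = πr² = 4.227 m²; emitting surface = 4πr² = 16.91 m² (ratio 4).
S·A_cross = εσ·A_surf·T⁴  ⇒  T⁴ = S/(4σ).
T⁴ = 1.00·2030/(4·5.67×10⁻⁸) = 8.951×10⁹ K⁴.
T = (8.951×10⁹)^(1/4).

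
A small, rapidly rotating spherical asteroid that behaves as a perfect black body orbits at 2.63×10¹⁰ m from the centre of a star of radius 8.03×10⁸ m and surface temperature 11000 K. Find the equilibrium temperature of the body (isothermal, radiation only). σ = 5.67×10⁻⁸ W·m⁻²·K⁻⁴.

The star's surface emits σT_*⁴; at distance d the flux is S = σT_*⁴(R_*/d)².
S = 5.67×10⁻⁸·(11000)⁴·(8.03×10⁸/2.63×10¹⁰)² = 7.739×10⁵ W/m².
For an isothermal sphere T⁴ = (1−a)S/(4σ) = 3.412×10¹² K⁴.

T ≈ 1360 K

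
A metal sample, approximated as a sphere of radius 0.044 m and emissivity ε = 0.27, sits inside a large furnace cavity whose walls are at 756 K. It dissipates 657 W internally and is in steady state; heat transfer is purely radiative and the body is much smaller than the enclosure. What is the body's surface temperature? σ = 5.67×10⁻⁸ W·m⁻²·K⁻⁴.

For a small grey body in a large enclosure, net radiated power = εσA(T⁴ − T_w⁴).
Steady state: P = εσA(T⁴ − T_w⁴) with A = 4πr² = 0.02433 m².
T⁴ = P/(εσA) + T_w⁴ = 657/(0.27·5.67×10⁻⁸·0.02433) + (756)⁴
    = 1.764×10¹² + 3.267×10¹¹ = 2.091×10¹² K⁴.

T ≈ 1200 K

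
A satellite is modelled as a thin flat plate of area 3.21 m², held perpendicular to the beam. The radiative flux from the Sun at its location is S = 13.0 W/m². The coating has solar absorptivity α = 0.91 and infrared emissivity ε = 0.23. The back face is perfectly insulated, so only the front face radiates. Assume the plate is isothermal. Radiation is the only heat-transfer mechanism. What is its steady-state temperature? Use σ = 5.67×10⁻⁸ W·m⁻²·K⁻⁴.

At equilibrium, absorbed power = emitted power.
Absorbing cross-section = A = 3.210 m²; emitting surface = A = 3.210 m² (ratio 1).
αS·A_cross = εσ·A_surf·T⁴  ⇒  T⁴ = αS/(ε·1σ).
T⁴ = 0.910·13.0/(0.23·1·5.67×10⁻⁸) = 9.071×10⁸ K⁴.
T = (9.071×10⁸)^(1/4).

T ≈ 174 K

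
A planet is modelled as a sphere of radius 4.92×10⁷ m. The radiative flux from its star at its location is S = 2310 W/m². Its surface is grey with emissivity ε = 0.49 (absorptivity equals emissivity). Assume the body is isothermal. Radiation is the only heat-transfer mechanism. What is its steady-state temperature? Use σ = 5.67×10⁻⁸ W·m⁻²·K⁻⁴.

T ≈ 318 K

At equilibrium, absorbed power = emitted power.
Absorbing cross-section = πr² = 7.605×10¹⁵ m²; emitting surface = 4πr² = 3.042×10¹⁶ m² (ratio 4).
εS·A_cross = εσ·A_surf·T⁴  ⇒  T⁴ = S/(4σ)   (ε cancels).
T⁴ = 2310/(4·5.67×10⁻⁸) = 1.019×10¹⁰ K⁴.
T = (1.019×10¹⁰)^(1/4).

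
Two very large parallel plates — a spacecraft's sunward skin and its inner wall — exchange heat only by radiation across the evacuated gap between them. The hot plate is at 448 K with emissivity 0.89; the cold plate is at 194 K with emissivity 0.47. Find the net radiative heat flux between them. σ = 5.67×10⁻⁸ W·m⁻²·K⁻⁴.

For two infinite grey parallel plates, q = σ(T₁⁴ − T₂⁴)/(1/ε₁ + 1/ε₂ − 1).
T₁⁴ − T₂⁴ = 4.028×10¹⁰ − 1.416×10⁹ = 3.887×10¹⁰ K⁴.
1/ε₁ + 1/ε₂ − 1 = 1.124 + 2.128 − 1 = 2.251.
q = 5.67×10⁻⁸ × 3.887×10¹⁰ / 2.251.

q ≈ 979 W/m²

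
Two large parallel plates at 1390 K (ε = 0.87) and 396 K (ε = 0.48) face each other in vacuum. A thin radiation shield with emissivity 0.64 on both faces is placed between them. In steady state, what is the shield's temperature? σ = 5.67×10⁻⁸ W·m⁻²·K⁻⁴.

T_s ≈ 1230 K

In steady state the net flux on the hot side equals that on the cold side.
σ(T₁⁴−T_s⁴)/D₁ = σ(T_s⁴−T₂⁴)/D₂, with D₁ = 1/ε₁+1/ε_s−1 = 1.712, D₂ = 1/ε_s+1/ε₂−1 = 2.646.
Solve for T_s⁴: T_s⁴ = (D₂·T₁⁴ + D₁·T₂⁴)/(D₁+D₂) = 2.276×10¹² K⁴.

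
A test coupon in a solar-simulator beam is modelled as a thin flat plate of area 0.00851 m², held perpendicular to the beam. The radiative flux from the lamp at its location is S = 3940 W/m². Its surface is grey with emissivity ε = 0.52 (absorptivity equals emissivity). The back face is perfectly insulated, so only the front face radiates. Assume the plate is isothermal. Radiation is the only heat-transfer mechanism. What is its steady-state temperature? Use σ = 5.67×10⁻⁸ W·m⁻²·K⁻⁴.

At equilibrium, absorbed power = emitted power.
Absorbing cross-section = A = 0.008510 m²; emitting surface = A = 0.008510 m² (ratio 1).
εS·A_cross = εσ·A_surf·T⁴  ⇒  T⁴ = S/(1σ)   (ε cancels).
T⁴ = 3940/(1·5.67×10⁻⁸) = 6.949×10¹⁰ K⁴.
T = (6.949×10¹⁰)^(1/4).

T ≈ 513 K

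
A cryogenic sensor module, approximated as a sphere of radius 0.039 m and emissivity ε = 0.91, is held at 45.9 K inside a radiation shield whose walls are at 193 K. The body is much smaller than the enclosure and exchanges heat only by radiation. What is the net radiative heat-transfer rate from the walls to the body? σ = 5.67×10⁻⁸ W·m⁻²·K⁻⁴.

For a small grey body in a large enclosure: P_net = εσA(T_body⁴ − T_wall⁴).
A = 4πr² = 0.01911 m²; T_body⁴ − T_wall⁴ = 4.439×10⁶ − 1.387×10⁹ = -1.383×10⁹ K⁴.
|P_net| = 0.91·5.67×10⁻⁸·0.01911·1.383×10⁹.

P_net ≈ 1.36 W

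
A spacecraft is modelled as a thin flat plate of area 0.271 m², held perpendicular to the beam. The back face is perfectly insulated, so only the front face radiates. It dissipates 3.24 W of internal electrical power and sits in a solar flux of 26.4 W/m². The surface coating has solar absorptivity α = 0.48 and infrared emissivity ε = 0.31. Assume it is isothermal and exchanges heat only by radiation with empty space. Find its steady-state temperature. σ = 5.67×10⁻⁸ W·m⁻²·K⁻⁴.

At steady state, absorbed solar power + internal power = radiated power.
Absorbed: α·S·A_cross = 0.48·26.4·0.2710 = 3.434 W (cross-section A).
Total input = 3.434 + 3.24 = 6.674 W.
Radiated: εσ·A_surf·T⁴ with A_surf = A = 0.2710 m².
T⁴ = 6.674/(0.31·5.67×10⁻⁸·0.2710) = 1.401×10⁹ K⁴.

T ≈ 193 K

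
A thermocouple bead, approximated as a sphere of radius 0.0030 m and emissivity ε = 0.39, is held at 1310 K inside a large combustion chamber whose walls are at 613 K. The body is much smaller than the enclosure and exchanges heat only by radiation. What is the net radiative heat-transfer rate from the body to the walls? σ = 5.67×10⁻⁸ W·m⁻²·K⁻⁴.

For a small grey body in a large enclosure: P_net = εσA(T_body⁴ − T_wall⁴).
A = 4πr² = 1.131×10⁻⁴ m²; T_body⁴ − T_wall⁴ = 2.945×10¹² − 1.412×10¹¹ = 2.804×10¹² K⁴.
|P_net| = 0.39·5.67×10⁻⁸·1.131×10⁻⁴·2.804×10¹².

P_net ≈ 7.01 W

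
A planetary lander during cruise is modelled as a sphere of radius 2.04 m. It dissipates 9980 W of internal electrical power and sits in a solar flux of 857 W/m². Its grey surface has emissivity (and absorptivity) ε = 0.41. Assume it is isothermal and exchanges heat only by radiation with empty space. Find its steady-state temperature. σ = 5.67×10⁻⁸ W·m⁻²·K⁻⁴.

At steady state, absorbed solar power + internal power = radiated power.
Absorbed: α·S·A_cross = 0.41·857·13.07 = 4594 W (cross-section πr²).
Total input = 4594 + 9980 = 14570 W.
Radiated: εσ·A_surf·T⁴ with A_surf = 4πr² = 52.30 m².
T⁴ = 14570/(0.41·5.67×10⁻⁸·52.30) = 1.199×10¹⁰ K⁴.

T ≈ 331 K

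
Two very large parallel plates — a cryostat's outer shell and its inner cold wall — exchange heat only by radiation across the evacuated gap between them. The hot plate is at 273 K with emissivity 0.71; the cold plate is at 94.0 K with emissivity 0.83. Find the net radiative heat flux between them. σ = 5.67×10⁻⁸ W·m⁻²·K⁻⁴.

q ≈ 192 W/m²

For two infinite grey parallel plates, q = σ(T₁⁴ − T₂⁴)/(1/ε₁ + 1/ε₂ − 1).
T₁⁴ − T₂⁴ = 5.555×10⁹ − 7.807×10⁷ = 5.476×10⁹ K⁴.
1/ε₁ + 1/ε₂ − 1 = 1.408 + 1.205 − 1 = 1.613.
q = 5.67×10⁻⁸ × 5.476×10⁹ / 1.613.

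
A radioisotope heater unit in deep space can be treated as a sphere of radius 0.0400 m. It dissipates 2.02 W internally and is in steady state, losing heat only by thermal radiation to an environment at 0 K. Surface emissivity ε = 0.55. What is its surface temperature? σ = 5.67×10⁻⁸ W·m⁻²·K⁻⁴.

Steady state: internal power = radiated power, P = εσA T⁴.
Radiating area A = 4πr² = 0.02011 m².
T⁴ = P/(εσA) = 2.02/(0.55·5.67×10⁻⁸·0.02011) = 3.222×10⁹ K⁴.
T = (3.222×10⁹)^(1/4).

T ≈ 238 K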